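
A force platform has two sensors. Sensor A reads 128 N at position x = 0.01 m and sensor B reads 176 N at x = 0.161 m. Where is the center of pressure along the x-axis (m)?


COP_x = (F1*x1 + F2*x2) / (F1 + F2)
COP_x = (128*0.01 + 176*0.161) / (128 + 176)
Numerator = 29.6160
Denominator = 304
COP_x = 0.0974


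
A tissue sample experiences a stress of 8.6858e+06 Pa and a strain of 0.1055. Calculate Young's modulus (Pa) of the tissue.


E = stress / strain
E = 8.6858e+06 / 0.1055
E = 8.2330e+07


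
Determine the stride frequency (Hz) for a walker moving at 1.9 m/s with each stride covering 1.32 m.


f = v / stride_length
f = 1.9 / 1.32
f = 1.4394


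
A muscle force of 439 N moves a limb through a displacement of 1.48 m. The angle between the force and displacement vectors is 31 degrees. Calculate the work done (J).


W = F * d * cos(theta)
theta = 31 deg = 0.5411 rad
cos(theta) = 0.8572
W = 439 * 1.48 * 0.8572
W = 556.9187


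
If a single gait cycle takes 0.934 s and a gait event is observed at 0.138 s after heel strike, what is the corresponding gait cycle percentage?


pct = (event_time / cycle_time) * 100
pct = (0.138 / 0.934) * 100
ratio = 0.1478
pct = 14.7752


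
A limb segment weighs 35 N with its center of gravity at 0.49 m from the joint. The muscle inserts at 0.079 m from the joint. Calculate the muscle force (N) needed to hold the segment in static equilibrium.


F_muscle = W * d_load / d_muscle
F_muscle = 35 * 0.49 / 0.079
Numerator = 17.1500
F_muscle = 217.0886


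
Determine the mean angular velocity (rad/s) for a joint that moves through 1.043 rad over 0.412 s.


omega = delta_theta / delta_t
omega = 1.043 / 0.412
omega = 2.5316


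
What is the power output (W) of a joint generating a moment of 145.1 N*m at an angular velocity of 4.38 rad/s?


P = M * omega
P = 145.1 * 4.38
P = 635.5380


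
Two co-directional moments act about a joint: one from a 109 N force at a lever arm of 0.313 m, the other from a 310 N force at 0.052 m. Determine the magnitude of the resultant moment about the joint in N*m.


M = F1 * d1 + F2 * d2
M = 109 * 0.313 + 310 * 0.052
M = 34.1170 + 16.1200
M = 50.2370


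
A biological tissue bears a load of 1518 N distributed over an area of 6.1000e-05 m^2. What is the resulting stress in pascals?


stress = F / A
stress = 1518 / 6.1000e-05
stress = 2.4885e+07


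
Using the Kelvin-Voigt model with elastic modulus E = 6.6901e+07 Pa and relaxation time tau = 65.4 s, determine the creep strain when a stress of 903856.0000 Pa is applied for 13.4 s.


epsilon(t) = (sigma/E) * (1 - exp(-t/tau))
sigma/E = 903856.0000 / 6.6901e+07 = 0.0135
exp(-t/tau) = exp(-13.4 / 65.4) = 0.8147
epsilon = 0.0135 * (1 - 0.8147)
epsilon = 0.0025


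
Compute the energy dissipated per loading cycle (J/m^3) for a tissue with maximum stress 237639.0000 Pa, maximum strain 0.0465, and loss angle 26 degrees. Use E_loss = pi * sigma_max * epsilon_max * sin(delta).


E_loss = pi * sigma_max * epsilon_max * sin(delta)
delta = 26 deg = 0.4538 rad
sin(delta) = 0.4384
E_loss = pi * 237639.0000 * 0.0465 * 0.4384
E_loss = 15218.1725


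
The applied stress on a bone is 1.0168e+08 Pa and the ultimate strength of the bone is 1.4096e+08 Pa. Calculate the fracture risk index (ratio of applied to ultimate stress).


FRI = applied / ultimate
FRI = 1.0168e+08 / 1.4096e+08
FRI = 0.7213


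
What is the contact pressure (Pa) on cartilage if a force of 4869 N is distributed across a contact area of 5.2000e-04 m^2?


P = F / A
P = 4869 / 5.2000e-04
P = 9.3635e+06


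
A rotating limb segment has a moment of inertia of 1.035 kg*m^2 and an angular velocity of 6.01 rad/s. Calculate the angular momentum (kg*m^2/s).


L = I * omega
L = 1.035 * 6.01
L = 6.2203


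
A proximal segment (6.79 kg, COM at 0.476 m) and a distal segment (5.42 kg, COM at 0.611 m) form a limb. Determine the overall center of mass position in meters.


COM = (m1*x1 + m2*x2) / (m1 + m2)
COM = (6.79*0.476 + 5.42*0.611) / (6.79 + 5.42)
Numerator = 6.5437
Denominator = 12.2100
COM = 0.5359


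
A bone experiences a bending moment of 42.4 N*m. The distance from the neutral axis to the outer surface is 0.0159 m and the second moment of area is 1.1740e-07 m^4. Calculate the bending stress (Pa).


sigma = M * c / I
sigma = 42.4 * 0.0159 / 1.1740e-07
M * c = 0.6742
sigma = 5.7424e+06


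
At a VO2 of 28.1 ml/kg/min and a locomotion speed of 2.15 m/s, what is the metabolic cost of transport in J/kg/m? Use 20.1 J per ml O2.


Power per kg = VO2 * 20.1 / 60
Power per kg = 28.1 * 20.1 / 60 = 9.4135 W/kg
Cost = power_per_kg / speed
Cost = 9.4135 / 2.15
Cost = 4.3784


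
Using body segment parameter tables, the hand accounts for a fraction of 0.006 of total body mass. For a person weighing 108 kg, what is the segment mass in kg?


m_segment = body_mass * fraction
m_segment = 108 * 0.006
m_segment = 0.6480


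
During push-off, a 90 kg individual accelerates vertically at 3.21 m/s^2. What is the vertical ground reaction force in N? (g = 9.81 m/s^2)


GRF = m * (g + a)
GRF = 90 * (9.81 + 3.21)
GRF = 90 * 13.0200
GRF = 1171.8000


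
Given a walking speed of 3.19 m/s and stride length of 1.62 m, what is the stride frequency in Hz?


f = v / stride_length
f = 3.19 / 1.62
f = 1.9691


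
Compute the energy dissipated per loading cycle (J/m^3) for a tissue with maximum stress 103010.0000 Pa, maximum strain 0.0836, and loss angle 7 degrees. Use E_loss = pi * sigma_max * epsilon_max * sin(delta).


E_loss = pi * sigma_max * epsilon_max * sin(delta)
delta = 7 deg = 0.1222 rad
sin(delta) = 0.1219
E_loss = pi * 103010.0000 * 0.0836 * 0.1219
E_loss = 3297.0840


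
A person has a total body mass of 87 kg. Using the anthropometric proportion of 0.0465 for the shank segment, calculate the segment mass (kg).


m_segment = body_mass * fraction
m_segment = 87 * 0.0465
m_segment = 4.0455


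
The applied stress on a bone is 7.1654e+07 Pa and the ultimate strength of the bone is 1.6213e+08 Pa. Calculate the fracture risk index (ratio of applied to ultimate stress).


FRI = applied / ultimate
FRI = 7.1654e+07 / 1.6213e+08
FRI = 0.4420


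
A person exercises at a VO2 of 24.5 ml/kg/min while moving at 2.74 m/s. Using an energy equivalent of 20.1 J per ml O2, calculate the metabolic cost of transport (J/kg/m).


Power per kg = VO2 * 20.1 / 60
Power per kg = 24.5 * 20.1 / 60 = 8.2075 W/kg
Cost = power_per_kg / speed
Cost = 8.2075 / 2.74
Cost = 2.9954


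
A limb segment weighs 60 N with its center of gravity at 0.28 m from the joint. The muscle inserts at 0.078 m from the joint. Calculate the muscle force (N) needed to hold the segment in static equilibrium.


F_muscle = W * d_load / d_muscle
F_muscle = 60 * 0.28 / 0.078
Numerator = 16.8000
F_muscle = 215.3846


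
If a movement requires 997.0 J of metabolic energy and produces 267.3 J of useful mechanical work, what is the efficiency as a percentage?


eta = (W_mech / E_meta) * 100
eta = (267.3 / 997.0) * 100
ratio = 0.2681
eta = 26.8104


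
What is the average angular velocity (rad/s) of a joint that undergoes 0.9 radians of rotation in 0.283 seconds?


omega = delta_theta / delta_t
omega = 0.9 / 0.283
omega = 3.1802


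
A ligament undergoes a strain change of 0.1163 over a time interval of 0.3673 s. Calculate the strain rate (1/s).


strain_rate = delta_strain / delta_t
strain_rate = 0.1163 / 0.3673
strain_rate = 0.3166


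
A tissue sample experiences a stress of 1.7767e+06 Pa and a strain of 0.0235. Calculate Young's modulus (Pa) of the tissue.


E = stress / strain
E = 1.7767e+06 / 0.0235
E = 7.5604e+07


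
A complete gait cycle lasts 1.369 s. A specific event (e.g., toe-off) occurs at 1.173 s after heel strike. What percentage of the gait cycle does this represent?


pct = (event_time / cycle_time) * 100
pct = (1.173 / 1.369) * 100
ratio = 0.8568
pct = 85.6830


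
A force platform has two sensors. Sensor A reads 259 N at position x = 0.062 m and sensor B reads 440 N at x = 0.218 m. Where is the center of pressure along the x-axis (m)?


COP_x = (F1*x1 + F2*x2) / (F1 + F2)
COP_x = (259*0.062 + 440*0.218) / (259 + 440)
Numerator = 111.9780
Denominator = 699
COP_x = 0.1602


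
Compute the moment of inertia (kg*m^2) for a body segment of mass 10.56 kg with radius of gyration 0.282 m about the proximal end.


I = m * k^2
I = 10.56 * 0.282^2
k^2 = 0.0795
I = 0.8398


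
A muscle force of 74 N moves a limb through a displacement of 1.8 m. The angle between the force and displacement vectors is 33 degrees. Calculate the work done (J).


W = F * d * cos(theta)
theta = 33 deg = 0.5760 rad
cos(theta) = 0.8387
W = 74 * 1.8 * 0.8387
W = 111.7109


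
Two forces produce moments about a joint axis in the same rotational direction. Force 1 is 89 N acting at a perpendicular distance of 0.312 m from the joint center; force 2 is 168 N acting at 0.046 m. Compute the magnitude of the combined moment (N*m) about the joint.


M = F1 * d1 + F2 * d2
M = 89 * 0.312 + 168 * 0.046
M = 27.7680 + 7.7280
M = 35.4960


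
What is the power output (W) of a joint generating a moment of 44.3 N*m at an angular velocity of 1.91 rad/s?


P = M * omega
P = 44.3 * 1.91
P = 84.6130


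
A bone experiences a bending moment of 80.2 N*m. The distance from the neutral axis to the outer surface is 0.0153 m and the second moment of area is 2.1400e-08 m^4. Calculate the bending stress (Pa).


sigma = M * c / I
sigma = 80.2 * 0.0153 / 2.1400e-08
M * c = 1.2271
sigma = 5.7339e+07


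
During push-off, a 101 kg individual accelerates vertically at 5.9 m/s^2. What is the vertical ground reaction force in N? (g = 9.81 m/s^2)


GRF = m * (g + a)
GRF = 101 * (9.81 + 5.9)
GRF = 101 * 15.7100
GRF = 1586.7100


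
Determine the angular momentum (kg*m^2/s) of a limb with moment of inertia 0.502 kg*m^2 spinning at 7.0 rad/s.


L = I * omega
L = 0.502 * 7.0
L = 3.5140


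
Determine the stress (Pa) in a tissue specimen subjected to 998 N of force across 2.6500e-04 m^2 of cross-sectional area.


stress = F / A
stress = 998 / 2.6500e-04
stress = 3.7660e+06


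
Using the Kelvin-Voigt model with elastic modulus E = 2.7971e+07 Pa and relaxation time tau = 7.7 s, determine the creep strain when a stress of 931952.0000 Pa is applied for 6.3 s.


epsilon(t) = (sigma/E) * (1 - exp(-t/tau))
sigma/E = 931952.0000 / 2.7971e+07 = 0.0333
exp(-t/tau) = exp(-6.3 / 7.7) = 0.4412
epsilon = 0.0333 * (1 - 0.4412)
epsilon = 0.0186


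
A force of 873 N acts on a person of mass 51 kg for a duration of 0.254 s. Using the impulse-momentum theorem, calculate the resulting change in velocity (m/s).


J = F * dt = 873 * 0.254 = 221.7420 N*s
delta_v = J / m
delta_v = 221.7420 / 51
delta_v = 4.3479


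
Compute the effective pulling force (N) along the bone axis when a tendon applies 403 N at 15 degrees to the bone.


F_eff = F_tendon * cos(theta)
theta = 15 deg = 0.2618 rad
cos(theta) = 0.9659
F_eff = 403 * 0.9659
F_eff = 389.2681


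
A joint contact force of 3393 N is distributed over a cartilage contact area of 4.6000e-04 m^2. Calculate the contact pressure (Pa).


P = F / A
P = 3393 / 4.6000e-04
P = 7.3761e+06


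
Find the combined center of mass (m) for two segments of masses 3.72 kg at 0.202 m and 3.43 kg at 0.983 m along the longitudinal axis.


COM = (m1*x1 + m2*x2) / (m1 + m2)
COM = (3.72*0.202 + 3.43*0.983) / (3.72 + 3.43)
Numerator = 4.1231
Denominator = 7.1500
COM = 0.5767


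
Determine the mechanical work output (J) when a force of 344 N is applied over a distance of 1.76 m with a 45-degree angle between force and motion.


W = F * d * cos(theta)
theta = 45 deg = 0.7854 rad
cos(theta) = 0.7071
W = 344 * 1.76 * 0.7071
W = 428.1107


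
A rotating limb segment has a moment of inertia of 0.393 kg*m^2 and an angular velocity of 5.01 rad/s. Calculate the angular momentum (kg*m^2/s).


L = I * omega
L = 0.393 * 5.01
L = 1.9689


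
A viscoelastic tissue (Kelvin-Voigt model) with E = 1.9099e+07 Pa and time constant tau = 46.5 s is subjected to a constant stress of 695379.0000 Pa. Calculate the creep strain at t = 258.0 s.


epsilon(t) = (sigma/E) * (1 - exp(-t/tau))
sigma/E = 695379.0000 / 1.9099e+07 = 0.0364
exp(-t/tau) = exp(-258.0 / 46.5) = 0.0039
epsilon = 0.0364 * (1 - 0.0039)
epsilon = 0.0363


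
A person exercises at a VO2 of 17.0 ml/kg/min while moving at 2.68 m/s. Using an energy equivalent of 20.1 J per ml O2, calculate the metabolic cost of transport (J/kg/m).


Power per kg = VO2 * 20.1 / 60
Power per kg = 17.0 * 20.1 / 60 = 5.6950 W/kg
Cost = power_per_kg / speed
Cost = 5.6950 / 2.68
Cost = 2.1250


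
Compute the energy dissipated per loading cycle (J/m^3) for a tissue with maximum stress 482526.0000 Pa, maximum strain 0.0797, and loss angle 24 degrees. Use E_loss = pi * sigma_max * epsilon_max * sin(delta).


E_loss = pi * sigma_max * epsilon_max * sin(delta)
delta = 24 deg = 0.4189 rad
sin(delta) = 0.4067
E_loss = pi * 482526.0000 * 0.0797 * 0.4067
E_loss = 49140.7990


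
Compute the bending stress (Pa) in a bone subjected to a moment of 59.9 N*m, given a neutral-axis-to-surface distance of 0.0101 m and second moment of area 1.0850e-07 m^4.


sigma = M * c / I
sigma = 59.9 * 0.0101 / 1.0850e-07
M * c = 0.6050
sigma = 5.5759e+06


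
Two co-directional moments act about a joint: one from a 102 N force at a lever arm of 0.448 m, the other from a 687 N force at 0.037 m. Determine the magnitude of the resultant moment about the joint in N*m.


M = F1 * d1 + F2 * d2
M = 102 * 0.448 + 687 * 0.037
M = 45.6960 + 25.4190
M = 71.1150


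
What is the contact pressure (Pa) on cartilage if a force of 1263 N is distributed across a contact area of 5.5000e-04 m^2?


P = F / A
P = 1263 / 5.5000e-04
P = 2.2964e+06


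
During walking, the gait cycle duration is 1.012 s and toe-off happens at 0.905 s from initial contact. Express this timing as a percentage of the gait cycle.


pct = (event_time / cycle_time) * 100
pct = (0.905 / 1.012) * 100
ratio = 0.8943
pct = 89.4269


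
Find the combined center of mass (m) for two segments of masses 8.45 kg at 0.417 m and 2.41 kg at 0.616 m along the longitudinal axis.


COM = (m1*x1 + m2*x2) / (m1 + m2)
COM = (8.45*0.417 + 2.41*0.616) / (8.45 + 2.41)
Numerator = 5.0082
Denominator = 10.8600
COM = 0.4612


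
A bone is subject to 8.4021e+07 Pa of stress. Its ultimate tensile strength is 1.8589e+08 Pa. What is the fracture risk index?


FRI = applied / ultimate
FRI = 8.4021e+07 / 1.8589e+08
FRI = 0.4520


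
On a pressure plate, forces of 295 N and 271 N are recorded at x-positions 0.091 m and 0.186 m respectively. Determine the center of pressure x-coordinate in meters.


COP_x = (F1*x1 + F2*x2) / (F1 + F2)
COP_x = (295*0.091 + 271*0.186) / (295 + 271)
Numerator = 77.2510
Denominator = 566
COP_x = 0.1365


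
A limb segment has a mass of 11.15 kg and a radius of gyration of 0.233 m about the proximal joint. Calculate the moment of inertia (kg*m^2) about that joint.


I = m * k^2
I = 11.15 * 0.233^2
k^2 = 0.0543
I = 0.6053


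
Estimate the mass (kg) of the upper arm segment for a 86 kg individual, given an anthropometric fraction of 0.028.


m_segment = body_mass * fraction
m_segment = 86 * 0.028
m_segment = 2.4080


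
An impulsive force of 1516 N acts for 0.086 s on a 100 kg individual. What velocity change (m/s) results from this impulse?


J = F * dt = 1516 * 0.086 = 130.3760 N*s
delta_v = J / m
delta_v = 130.3760 / 100
delta_v = 1.3038


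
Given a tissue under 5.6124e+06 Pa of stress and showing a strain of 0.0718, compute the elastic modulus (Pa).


E = stress / strain
E = 5.6124e+06 / 0.0718
E = 7.8167e+07


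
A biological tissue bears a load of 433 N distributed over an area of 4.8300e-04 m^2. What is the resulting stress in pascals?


stress = F / A
stress = 433 / 4.8300e-04
stress = 896480.3313


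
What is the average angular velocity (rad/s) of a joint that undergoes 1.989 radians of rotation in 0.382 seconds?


omega = delta_theta / delta_t
omega = 1.989 / 0.382
omega = 5.2068


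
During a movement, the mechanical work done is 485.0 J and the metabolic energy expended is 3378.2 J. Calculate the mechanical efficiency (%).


eta = (W_mech / E_meta) * 100
eta = (485.0 / 3378.2) * 100
ratio = 0.1436
eta = 14.3568


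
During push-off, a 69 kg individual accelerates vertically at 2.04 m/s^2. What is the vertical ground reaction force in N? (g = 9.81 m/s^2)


GRF = m * (g + a)
GRF = 69 * (9.81 + 2.04)
GRF = 69 * 11.8500
GRF = 817.6500


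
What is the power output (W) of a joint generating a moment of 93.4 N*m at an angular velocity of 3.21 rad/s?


P = M * omega
P = 93.4 * 3.21
P = 299.8140


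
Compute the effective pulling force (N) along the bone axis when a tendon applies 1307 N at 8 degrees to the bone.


F_eff = F_tendon * cos(theta)
theta = 8 deg = 0.1396 rad
cos(theta) = 0.9903
F_eff = 1307 * 0.9903
F_eff = 1294.2804


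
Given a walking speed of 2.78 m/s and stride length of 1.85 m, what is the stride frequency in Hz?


f = v / stride_length
f = 2.78 / 1.85
f = 1.5027


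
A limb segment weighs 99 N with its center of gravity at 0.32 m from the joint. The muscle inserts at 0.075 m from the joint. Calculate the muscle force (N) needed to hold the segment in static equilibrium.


F_muscle = W * d_load / d_muscle
F_muscle = 99 * 0.32 / 0.075
Numerator = 31.6800
F_muscle = 422.4000


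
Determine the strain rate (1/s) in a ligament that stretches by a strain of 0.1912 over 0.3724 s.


strain_rate = delta_strain / delta_t
strain_rate = 0.1912 / 0.3724
strain_rate = 0.5134


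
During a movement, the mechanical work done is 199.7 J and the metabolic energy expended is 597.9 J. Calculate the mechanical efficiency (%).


eta = (W_mech / E_meta) * 100
eta = (199.7 / 597.9) * 100
ratio = 0.3340
eta = 33.4002


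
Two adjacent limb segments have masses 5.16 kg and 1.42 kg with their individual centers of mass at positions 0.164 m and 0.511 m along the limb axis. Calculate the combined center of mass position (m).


COM = (m1*x1 + m2*x2) / (m1 + m2)
COM = (5.16*0.164 + 1.42*0.511) / (5.16 + 1.42)
Numerator = 1.5719
Denominator = 6.5800
COM = 0.2389


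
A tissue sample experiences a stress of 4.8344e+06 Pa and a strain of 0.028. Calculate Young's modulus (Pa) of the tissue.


E = stress / strain
E = 4.8344e+06 / 0.028
E = 1.7266e+08


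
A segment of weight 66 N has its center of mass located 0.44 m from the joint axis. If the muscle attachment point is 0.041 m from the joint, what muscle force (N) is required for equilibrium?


F_muscle = W * d_load / d_muscle
F_muscle = 66 * 0.44 / 0.041
Numerator = 29.0400
F_muscle = 708.2927


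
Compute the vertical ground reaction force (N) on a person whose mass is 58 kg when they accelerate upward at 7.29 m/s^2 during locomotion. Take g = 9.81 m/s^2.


GRF = m * (g + a)
GRF = 58 * (9.81 + 7.29)
GRF = 58 * 17.1000
GRF = 991.8000


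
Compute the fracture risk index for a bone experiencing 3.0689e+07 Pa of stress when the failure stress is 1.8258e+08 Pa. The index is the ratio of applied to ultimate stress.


FRI = applied / ultimate
FRI = 3.0689e+07 / 1.8258e+08
FRI = 0.1681


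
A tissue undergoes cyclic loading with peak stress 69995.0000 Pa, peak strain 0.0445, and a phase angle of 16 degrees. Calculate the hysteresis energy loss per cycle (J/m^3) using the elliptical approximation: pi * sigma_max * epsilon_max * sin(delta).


E_loss = pi * sigma_max * epsilon_max * sin(delta)
delta = 16 deg = 0.2793 rad
sin(delta) = 0.2756
E_loss = pi * 69995.0000 * 0.0445 * 0.2756
E_loss = 2697.2113


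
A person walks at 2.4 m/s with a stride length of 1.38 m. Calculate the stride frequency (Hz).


f = v / stride_length
f = 2.4 / 1.38
f = 1.7391


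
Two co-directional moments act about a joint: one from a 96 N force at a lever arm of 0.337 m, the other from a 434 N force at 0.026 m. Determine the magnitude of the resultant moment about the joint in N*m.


M = F1 * d1 + F2 * d2
M = 96 * 0.337 + 434 * 0.026
M = 32.3520 + 11.2840
M = 43.6360


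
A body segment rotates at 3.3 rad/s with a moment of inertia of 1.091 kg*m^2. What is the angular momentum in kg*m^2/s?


L = I * omega
L = 1.091 * 3.3
L = 3.6003


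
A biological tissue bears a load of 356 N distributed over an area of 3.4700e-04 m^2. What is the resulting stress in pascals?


stress = F / A
stress = 356 / 3.4700e-04
stress = 1.0259e+06


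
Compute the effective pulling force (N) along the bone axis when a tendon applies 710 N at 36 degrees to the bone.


F_eff = F_tendon * cos(theta)
theta = 36 deg = 0.6283 rad
cos(theta) = 0.8090
F_eff = 710 * 0.8090
F_eff = 574.4021


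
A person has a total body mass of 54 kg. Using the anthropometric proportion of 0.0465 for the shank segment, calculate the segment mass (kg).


m_segment = body_mass * fraction
m_segment = 54 * 0.0465
m_segment = 2.5110


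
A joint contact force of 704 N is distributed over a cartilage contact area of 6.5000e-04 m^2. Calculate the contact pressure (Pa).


P = F / A
P = 704 / 6.5000e-04
P = 1.0831e+06


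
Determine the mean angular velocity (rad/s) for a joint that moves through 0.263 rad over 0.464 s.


omega = delta_theta / delta_t
omega = 0.263 / 0.464
omega = 0.5668


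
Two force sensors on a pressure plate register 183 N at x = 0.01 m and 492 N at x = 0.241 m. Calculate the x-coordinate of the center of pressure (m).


COP_x = (F1*x1 + F2*x2) / (F1 + F2)
COP_x = (183*0.01 + 492*0.241) / (183 + 492)
Numerator = 120.4020
Denominator = 675
COP_x = 0.1784


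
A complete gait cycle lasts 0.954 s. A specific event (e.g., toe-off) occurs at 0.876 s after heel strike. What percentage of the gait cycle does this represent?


pct = (event_time / cycle_time) * 100
pct = (0.876 / 0.954) * 100
ratio = 0.9182
pct = 91.8239


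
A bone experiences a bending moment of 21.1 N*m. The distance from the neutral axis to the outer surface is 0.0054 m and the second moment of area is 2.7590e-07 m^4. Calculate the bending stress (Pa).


sigma = M * c / I
sigma = 21.1 * 0.0054 / 2.7590e-07
M * c = 0.1139
sigma = 412975.7158


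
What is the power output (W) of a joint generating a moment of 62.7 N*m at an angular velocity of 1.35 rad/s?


P = M * omega
P = 62.7 * 1.35
P = 84.6450


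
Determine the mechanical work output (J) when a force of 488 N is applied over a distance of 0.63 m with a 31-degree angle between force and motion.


W = F * d * cos(theta)
theta = 31 deg = 0.5411 rad
cos(theta) = 0.8572
W = 488 * 0.63 * 0.8572
W = 263.5275


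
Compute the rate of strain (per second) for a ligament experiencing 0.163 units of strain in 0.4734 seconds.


strain_rate = delta_strain / delta_t
strain_rate = 0.163 / 0.4734
strain_rate = 0.3443


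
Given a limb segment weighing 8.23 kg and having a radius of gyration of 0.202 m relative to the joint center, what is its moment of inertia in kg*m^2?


I = m * k^2
I = 8.23 * 0.202^2
k^2 = 0.0408
I = 0.3358


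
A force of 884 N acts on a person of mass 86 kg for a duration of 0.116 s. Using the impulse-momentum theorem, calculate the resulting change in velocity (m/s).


J = F * dt = 884 * 0.116 = 102.5440 N*s
delta_v = J / m
delta_v = 102.5440 / 86
delta_v = 1.1924


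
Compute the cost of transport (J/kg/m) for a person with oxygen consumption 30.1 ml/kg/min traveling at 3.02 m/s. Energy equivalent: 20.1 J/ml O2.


Power per kg = VO2 * 20.1 / 60
Power per kg = 30.1 * 20.1 / 60 = 10.0835 W/kg
Cost = power_per_kg / speed
Cost = 10.0835 / 3.02
Cost = 3.3389


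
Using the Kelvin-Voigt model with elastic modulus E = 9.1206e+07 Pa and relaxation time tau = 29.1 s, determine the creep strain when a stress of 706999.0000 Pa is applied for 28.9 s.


epsilon(t) = (sigma/E) * (1 - exp(-t/tau))
sigma/E = 706999.0000 / 9.1206e+07 = 0.0078
exp(-t/tau) = exp(-28.9 / 29.1) = 0.3704
epsilon = 0.0078 * (1 - 0.3704)
epsilon = 0.0049


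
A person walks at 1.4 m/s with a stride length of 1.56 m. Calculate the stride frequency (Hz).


f = v / stride_length
f = 1.4 / 1.56
f = 0.8974


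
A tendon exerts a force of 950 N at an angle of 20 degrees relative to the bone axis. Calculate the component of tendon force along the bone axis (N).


F_eff = F_tendon * cos(theta)
theta = 20 deg = 0.3491 rad
cos(theta) = 0.9397
F_eff = 950 * 0.9397
F_eff = 892.7080


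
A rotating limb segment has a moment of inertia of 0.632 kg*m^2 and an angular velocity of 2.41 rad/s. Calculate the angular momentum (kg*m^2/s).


L = I * omega
L = 0.632 * 2.41
L = 1.5231


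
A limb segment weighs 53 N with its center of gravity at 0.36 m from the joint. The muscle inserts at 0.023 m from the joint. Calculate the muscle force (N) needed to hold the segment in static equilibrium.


F_muscle = W * d_load / d_muscle
F_muscle = 53 * 0.36 / 0.023
Numerator = 19.0800
F_muscle = 829.5652


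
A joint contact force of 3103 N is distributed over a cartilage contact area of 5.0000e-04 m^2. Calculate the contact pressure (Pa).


P = F / A
P = 3103 / 5.0000e-04
P = 6.2060e+06


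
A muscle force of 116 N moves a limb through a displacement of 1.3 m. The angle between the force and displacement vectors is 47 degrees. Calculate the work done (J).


W = F * d * cos(theta)
theta = 47 deg = 0.8203 rad
cos(theta) = 0.6820
W = 116 * 1.3 * 0.6820
W = 102.8454


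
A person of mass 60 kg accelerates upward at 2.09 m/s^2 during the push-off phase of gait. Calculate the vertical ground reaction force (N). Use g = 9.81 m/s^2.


GRF = m * (g + a)
GRF = 60 * (9.81 + 2.09)
GRF = 60 * 11.9000
GRF = 714.0000


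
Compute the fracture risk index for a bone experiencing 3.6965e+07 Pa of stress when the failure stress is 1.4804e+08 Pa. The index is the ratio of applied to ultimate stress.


FRI = applied / ultimate
FRI = 3.6965e+07 / 1.4804e+08
FRI = 0.2497


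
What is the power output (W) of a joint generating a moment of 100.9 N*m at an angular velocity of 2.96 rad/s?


P = M * omega
P = 100.9 * 2.96
P = 298.6640


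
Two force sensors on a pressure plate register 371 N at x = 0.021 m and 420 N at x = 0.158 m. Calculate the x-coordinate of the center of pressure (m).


COP_x = (F1*x1 + F2*x2) / (F1 + F2)
COP_x = (371*0.021 + 420*0.158) / (371 + 420)
Numerator = 74.1510
Denominator = 791
COP_x = 0.0937


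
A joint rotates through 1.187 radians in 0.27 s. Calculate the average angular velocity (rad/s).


omega = delta_theta / delta_t
omega = 1.187 / 0.27
omega = 4.3963


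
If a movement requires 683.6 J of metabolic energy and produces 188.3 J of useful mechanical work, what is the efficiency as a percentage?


eta = (W_mech / E_meta) * 100
eta = (188.3 / 683.6) * 100
ratio = 0.2755
eta = 27.5453


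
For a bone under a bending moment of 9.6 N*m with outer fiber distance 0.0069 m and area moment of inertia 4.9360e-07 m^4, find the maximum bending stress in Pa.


sigma = M * c / I
sigma = 9.6 * 0.0069 / 4.9360e-07
M * c = 0.0662
sigma = 134197.7310


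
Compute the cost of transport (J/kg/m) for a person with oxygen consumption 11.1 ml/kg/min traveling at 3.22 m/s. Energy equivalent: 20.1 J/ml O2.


Power per kg = VO2 * 20.1 / 60
Power per kg = 11.1 * 20.1 / 60 = 3.7185 W/kg
Cost = power_per_kg / speed
Cost = 3.7185 / 3.22
Cost = 1.1548


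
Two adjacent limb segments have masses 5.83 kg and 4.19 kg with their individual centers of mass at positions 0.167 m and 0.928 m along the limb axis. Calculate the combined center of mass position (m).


COM = (m1*x1 + m2*x2) / (m1 + m2)
COM = (5.83*0.167 + 4.19*0.928) / (5.83 + 4.19)
Numerator = 4.8619
Denominator = 10.0200
COM = 0.4852


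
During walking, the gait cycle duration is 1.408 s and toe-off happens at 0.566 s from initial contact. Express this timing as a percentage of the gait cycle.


pct = (event_time / cycle_time) * 100
pct = (0.566 / 1.408) * 100
ratio = 0.4020
pct = 40.1989


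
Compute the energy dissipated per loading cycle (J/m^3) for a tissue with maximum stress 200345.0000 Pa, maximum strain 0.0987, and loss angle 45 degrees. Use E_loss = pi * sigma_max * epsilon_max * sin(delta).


E_loss = pi * sigma_max * epsilon_max * sin(delta)
delta = 45 deg = 0.7854 rad
sin(delta) = 0.7071
E_loss = pi * 200345.0000 * 0.0987 * 0.7071
E_loss = 43926.8980


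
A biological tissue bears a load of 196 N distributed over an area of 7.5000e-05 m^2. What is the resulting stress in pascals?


stress = F / A
stress = 196 / 7.5000e-05
stress = 2.6133e+06


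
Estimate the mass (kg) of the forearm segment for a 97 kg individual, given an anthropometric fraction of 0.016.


m_segment = body_mass * fraction
m_segment = 97 * 0.016
m_segment = 1.5520


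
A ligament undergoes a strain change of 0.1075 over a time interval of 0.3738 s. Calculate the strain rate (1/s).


strain_rate = delta_strain / delta_t
strain_rate = 0.1075 / 0.3738
strain_rate = 0.2876


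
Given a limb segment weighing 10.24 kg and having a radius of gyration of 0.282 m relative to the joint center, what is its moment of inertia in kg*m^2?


I = m * k^2
I = 10.24 * 0.282^2
k^2 = 0.0795
I = 0.8143


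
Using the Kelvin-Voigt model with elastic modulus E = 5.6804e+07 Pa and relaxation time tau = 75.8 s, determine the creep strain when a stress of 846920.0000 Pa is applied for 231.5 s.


epsilon(t) = (sigma/E) * (1 - exp(-t/tau))
sigma/E = 846920.0000 / 5.6804e+07 = 0.0149
exp(-t/tau) = exp(-231.5 / 75.8) = 0.0472
epsilon = 0.0149 * (1 - 0.0472)
epsilon = 0.0142


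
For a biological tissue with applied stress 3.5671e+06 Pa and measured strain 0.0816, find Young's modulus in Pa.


E = stress / strain
E = 3.5671e+06 / 0.0816
E = 4.3714e+07


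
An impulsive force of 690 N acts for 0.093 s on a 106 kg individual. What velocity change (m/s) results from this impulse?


J = F * dt = 690 * 0.093 = 64.1700 N*s
delta_v = J / m
delta_v = 64.1700 / 106
delta_v = 0.6054


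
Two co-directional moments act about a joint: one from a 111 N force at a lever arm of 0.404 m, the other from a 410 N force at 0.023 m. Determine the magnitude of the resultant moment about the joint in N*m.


M = F1 * d1 + F2 * d2
M = 111 * 0.404 + 410 * 0.023
M = 44.8440 + 9.4300
M = 54.2740


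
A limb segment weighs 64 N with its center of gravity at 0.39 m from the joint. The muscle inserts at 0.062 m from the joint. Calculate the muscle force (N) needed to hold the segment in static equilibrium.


F_muscle = W * d_load / d_muscle
F_muscle = 64 * 0.39 / 0.062
Numerator = 24.9600
F_muscle = 402.5806


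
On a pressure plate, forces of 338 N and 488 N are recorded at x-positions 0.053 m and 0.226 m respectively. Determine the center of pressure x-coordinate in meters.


COP_x = (F1*x1 + F2*x2) / (F1 + F2)
COP_x = (338*0.053 + 488*0.226) / (338 + 488)
Numerator = 128.2020
Denominator = 826
COP_x = 0.1552


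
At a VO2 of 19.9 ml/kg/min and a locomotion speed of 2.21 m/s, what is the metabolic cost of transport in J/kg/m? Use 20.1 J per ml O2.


Power per kg = VO2 * 20.1 / 60
Power per kg = 19.9 * 20.1 / 60 = 6.6665 W/kg
Cost = power_per_kg / speed
Cost = 6.6665 / 2.21
Cost = 3.0165


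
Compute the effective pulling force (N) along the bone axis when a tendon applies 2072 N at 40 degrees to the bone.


F_eff = F_tendon * cos(theta)
theta = 40 deg = 0.6981 rad
cos(theta) = 0.7660
F_eff = 2072 * 0.7660
F_eff = 1587.2441


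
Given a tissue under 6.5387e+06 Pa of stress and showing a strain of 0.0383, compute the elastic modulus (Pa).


E = stress / strain
E = 6.5387e+06 / 0.0383
E = 1.7072e+08


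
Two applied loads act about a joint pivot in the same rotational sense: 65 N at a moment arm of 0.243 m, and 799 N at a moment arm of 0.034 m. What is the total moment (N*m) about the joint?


M = F1 * d1 + F2 * d2
M = 65 * 0.243 + 799 * 0.034
M = 15.7950 + 27.1660
M = 42.9610


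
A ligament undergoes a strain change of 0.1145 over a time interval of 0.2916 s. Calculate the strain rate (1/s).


strain_rate = delta_strain / delta_t
strain_rate = 0.1145 / 0.2916
strain_rate = 0.3927


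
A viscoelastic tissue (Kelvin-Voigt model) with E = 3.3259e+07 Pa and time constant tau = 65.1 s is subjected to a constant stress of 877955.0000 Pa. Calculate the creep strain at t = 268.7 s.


epsilon(t) = (sigma/E) * (1 - exp(-t/tau))
sigma/E = 877955.0000 / 3.3259e+07 = 0.0264
exp(-t/tau) = exp(-268.7 / 65.1) = 0.0161
epsilon = 0.0264 * (1 - 0.0161)
epsilon = 0.0260


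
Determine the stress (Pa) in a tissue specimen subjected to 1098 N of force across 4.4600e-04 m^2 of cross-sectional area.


stress = F / A
stress = 1098 / 4.4600e-04
stress = 2.4619e+06


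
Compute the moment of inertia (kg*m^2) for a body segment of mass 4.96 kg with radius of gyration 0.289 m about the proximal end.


I = m * k^2
I = 4.96 * 0.289^2
k^2 = 0.0835
I = 0.4143


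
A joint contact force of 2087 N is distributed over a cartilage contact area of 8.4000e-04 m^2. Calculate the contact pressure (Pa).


P = F / A
P = 2087 / 8.4000e-04
P = 2.4845e+06


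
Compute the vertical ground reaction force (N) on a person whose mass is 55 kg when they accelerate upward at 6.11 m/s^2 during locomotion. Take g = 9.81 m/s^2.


GRF = m * (g + a)
GRF = 55 * (9.81 + 6.11)
GRF = 55 * 15.9200
GRF = 875.6000


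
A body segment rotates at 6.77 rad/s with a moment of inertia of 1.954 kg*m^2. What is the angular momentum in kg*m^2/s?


L = I * omega
L = 1.954 * 6.77
L = 13.2286


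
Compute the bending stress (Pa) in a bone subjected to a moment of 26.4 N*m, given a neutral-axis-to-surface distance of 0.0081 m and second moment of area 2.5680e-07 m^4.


sigma = M * c / I
sigma = 26.4 * 0.0081 / 2.5680e-07
M * c = 0.2138
sigma = 832710.2804


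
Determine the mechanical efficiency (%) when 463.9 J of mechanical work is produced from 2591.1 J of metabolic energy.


eta = (W_mech / E_meta) * 100
eta = (463.9 / 2591.1) * 100
ratio = 0.1790
eta = 17.9036


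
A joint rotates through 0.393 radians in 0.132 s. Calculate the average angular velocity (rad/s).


omega = delta_theta / delta_t
omega = 0.393 / 0.132
omega = 2.9773


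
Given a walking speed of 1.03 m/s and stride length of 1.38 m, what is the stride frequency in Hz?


f = v / stride_length
f = 1.03 / 1.38
f = 0.7464


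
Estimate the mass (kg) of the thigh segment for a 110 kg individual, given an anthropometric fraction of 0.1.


m_segment = body_mass * fraction
m_segment = 110 * 0.1
m_segment = 11.0000


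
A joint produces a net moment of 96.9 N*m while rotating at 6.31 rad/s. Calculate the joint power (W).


P = M * omega
P = 96.9 * 6.31
P = 611.4390


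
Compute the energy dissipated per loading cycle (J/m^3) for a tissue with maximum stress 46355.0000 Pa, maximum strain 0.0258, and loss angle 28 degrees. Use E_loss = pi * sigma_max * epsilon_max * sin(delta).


E_loss = pi * sigma_max * epsilon_max * sin(delta)
delta = 28 deg = 0.4887 rad
sin(delta) = 0.4695
E_loss = pi * 46355.0000 * 0.0258 * 0.4695
E_loss = 1763.9061


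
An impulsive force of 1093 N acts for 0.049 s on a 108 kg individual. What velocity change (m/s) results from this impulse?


J = F * dt = 1093 * 0.049 = 53.5570 N*s
delta_v = J / m
delta_v = 53.5570 / 108
delta_v = 0.4959


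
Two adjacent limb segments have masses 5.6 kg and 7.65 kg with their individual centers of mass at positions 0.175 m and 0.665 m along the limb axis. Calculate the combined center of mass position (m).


COM = (m1*x1 + m2*x2) / (m1 + m2)
COM = (5.6*0.175 + 7.65*0.665) / (5.6 + 7.65)
Numerator = 6.0673
Denominator = 13.2500
COM = 0.4579


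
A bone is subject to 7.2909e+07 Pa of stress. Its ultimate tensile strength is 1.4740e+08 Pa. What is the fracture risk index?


FRI = applied / ultimate
FRI = 7.2909e+07 / 1.4740e+08
FRI = 0.4946


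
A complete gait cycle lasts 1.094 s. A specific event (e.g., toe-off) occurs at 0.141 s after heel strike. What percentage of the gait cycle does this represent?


pct = (event_time / cycle_time) * 100
pct = (0.141 / 1.094) * 100
ratio = 0.1289
pct = 12.8885


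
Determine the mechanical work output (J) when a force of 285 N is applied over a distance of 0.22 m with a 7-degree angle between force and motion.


W = F * d * cos(theta)
theta = 7 deg = 0.1222 rad
cos(theta) = 0.9925
W = 285 * 0.22 * 0.9925
W = 62.2326


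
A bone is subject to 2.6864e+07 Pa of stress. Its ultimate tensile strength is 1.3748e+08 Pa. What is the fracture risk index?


FRI = applied / ultimate
FRI = 2.6864e+07 / 1.3748e+08
FRI = 0.1954


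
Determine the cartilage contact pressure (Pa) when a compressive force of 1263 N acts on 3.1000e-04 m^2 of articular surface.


P = F / A
P = 1263 / 3.1000e-04
P = 4.0742e+06


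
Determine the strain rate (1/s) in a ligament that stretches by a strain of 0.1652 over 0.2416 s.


strain_rate = delta_strain / delta_t
strain_rate = 0.1652 / 0.2416
strain_rate = 0.6838


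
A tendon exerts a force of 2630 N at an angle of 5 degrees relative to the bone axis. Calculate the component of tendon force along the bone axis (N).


F_eff = F_tendon * cos(theta)
theta = 5 deg = 0.0873 rad
cos(theta) = 0.9962
F_eff = 2630 * 0.9962
F_eff = 2619.9921


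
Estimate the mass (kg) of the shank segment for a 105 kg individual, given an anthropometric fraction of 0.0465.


m_segment = body_mass * fraction
m_segment = 105 * 0.0465
m_segment = 4.8825


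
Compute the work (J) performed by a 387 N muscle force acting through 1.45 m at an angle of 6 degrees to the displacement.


W = F * d * cos(theta)
theta = 6 deg = 0.1047 rad
cos(theta) = 0.9945
W = 387 * 1.45 * 0.9945
W = 558.0760


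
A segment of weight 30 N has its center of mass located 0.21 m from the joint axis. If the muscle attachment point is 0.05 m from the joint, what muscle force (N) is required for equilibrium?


F_muscle = W * d_load / d_muscle
F_muscle = 30 * 0.21 / 0.05
Numerator = 6.3000
F_muscle = 126.0000


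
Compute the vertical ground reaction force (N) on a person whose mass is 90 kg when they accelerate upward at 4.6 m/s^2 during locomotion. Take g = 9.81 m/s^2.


GRF = m * (g + a)
GRF = 90 * (9.81 + 4.6)
GRF = 90 * 14.4100
GRF = 1296.9000


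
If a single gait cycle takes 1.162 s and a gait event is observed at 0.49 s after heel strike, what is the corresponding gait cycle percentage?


pct = (event_time / cycle_time) * 100
pct = (0.49 / 1.162) * 100
ratio = 0.4217
pct = 42.1687


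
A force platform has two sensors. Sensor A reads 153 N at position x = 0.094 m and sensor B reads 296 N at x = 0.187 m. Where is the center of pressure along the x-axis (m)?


COP_x = (F1*x1 + F2*x2) / (F1 + F2)
COP_x = (153*0.094 + 296*0.187) / (153 + 296)
Numerator = 69.7340
Denominator = 449
COP_x = 0.1553


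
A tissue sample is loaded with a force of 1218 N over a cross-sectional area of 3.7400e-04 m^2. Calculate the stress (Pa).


stress = F / A
stress = 1218 / 3.7400e-04
stress = 3.2567e+06


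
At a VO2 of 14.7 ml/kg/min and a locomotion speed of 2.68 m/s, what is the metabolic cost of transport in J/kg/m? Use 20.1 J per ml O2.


Power per kg = VO2 * 20.1 / 60
Power per kg = 14.7 * 20.1 / 60 = 4.9245 W/kg
Cost = power_per_kg / speed
Cost = 4.9245 / 2.68
Cost = 1.8375


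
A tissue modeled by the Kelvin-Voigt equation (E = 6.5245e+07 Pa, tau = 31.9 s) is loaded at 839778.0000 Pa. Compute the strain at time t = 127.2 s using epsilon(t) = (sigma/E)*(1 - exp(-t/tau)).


epsilon(t) = (sigma/E) * (1 - exp(-t/tau))
sigma/E = 839778.0000 / 6.5245e+07 = 0.0129
exp(-t/tau) = exp(-127.2 / 31.9) = 0.0185
epsilon = 0.0129 * (1 - 0.0185)
epsilon = 0.0126
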